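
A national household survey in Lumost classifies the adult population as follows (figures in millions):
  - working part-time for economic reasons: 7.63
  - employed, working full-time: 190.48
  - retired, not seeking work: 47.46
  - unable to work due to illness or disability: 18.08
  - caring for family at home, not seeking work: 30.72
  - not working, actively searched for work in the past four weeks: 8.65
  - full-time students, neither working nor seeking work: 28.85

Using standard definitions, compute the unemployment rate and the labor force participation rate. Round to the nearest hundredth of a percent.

Unemployment rate ≈ 4.18%; labor force participation rate ≈ 62.30%.

Employed = 7.63 + 190.48 = 198.11 million (anyone who worked, including part-time for economic reasons, counts as employed).
Unemployed = 8.65 million.
Labor force = 198.11 + 8.65 = 206.76 million.
Not in labor force = 47.46 + 18.08 + 30.72 + 28.85 = 125.11 million (those not working and not actively searching are outside the labor force).
Civilian working-age population = 206.76 + 125.11 = 331.87 million.
Unemployment rate = 8.65 / 206.76 = 4.18%.
Labor force participation rate = 206.76 / 331.87 = 62.30%.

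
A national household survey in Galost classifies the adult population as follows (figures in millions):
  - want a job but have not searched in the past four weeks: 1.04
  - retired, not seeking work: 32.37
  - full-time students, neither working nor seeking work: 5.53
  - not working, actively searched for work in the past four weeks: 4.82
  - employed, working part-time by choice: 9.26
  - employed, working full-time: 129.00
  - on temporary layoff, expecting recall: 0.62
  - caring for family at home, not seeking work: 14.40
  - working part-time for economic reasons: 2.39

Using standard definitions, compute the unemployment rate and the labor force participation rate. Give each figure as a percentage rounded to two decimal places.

Employed = 9.26 + 129.00 + 2.39 = 140.65 million (anyone who worked, including part-time for economic reasons, counts as employed).
Unemployed = 4.82 + 0.62 = 5.44 million (jobless and actively searching, or on temporary layoff).
Labor force = 140.65 + 5.44 = 146.09 million.
Not in labor force = 1.04 + 32.37 + 5.53 + 14.40 = 53.34 million (those not working and not actively searching are outside the labor force — including those who want a job but have given up searching).
Civilian working-age population = 146.09 + 53.34 = 199.43 million.
Unemployment rate = 5.44 / 146.09 = 3.72%.
Labor force participation rate = 146.09 / 199.43 = 73.25%.

Unemployment rate ≈ 3.72%; labor force participation rate ≈ 73.25%.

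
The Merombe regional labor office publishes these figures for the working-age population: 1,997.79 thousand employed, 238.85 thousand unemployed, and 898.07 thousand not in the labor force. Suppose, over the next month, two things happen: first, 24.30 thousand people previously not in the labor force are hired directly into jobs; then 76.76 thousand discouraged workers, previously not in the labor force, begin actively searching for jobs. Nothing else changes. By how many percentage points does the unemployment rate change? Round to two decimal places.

Initially, labor force = 1,997.79 + 238.85 = 2,236.64 thousand, so u = 238.85/2,236.64 = 10.68%.
After the first change, employed and labor force both rise by 24.30; unemployed unchanged → E = 2,022.09, U = 238.85, labor force = 2,260.94 thousand.
After the second change, unemployed and labor force both rise by 76.76 → E = 2,022.09, U = 315.61, labor force = 2,337.70 thousand.
New unemployment rate = 315.61 / 2,337.70 = 13.50%.
Change = 13.50% − 10.68% = +2.82 percentage points.

The unemployment rate changes by +2.82 percentage points.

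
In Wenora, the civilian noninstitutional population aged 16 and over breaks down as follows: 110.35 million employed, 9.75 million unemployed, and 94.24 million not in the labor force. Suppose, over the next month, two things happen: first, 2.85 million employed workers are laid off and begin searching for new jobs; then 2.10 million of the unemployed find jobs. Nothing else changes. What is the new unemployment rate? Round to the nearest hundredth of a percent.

New unemployment rate ≈ 8.74%.

Initially, labor force = 110.35 + 9.75 = 120.10 million, so u = 9.75/120.10 = 8.12%.
After the first change, employed falls and unemployed rises by 2.85; labor force unchanged → E = 107.50, U = 12.60, labor force = 120.10 million.
After the second change, unemployed falls and employed rises by 2.10; labor force unchanged → E = 109.60, U = 10.50, labor force = 120.10 million.
New unemployment rate = 10.50 / 120.10 = 8.74%.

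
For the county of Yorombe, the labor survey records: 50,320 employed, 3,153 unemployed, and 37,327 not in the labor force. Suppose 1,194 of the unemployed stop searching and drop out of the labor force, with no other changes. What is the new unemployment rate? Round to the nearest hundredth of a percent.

New unemployment rate ≈ 3.75%.

Initially, labor force = 50,320 + 3,153 = 53,473, so u = 3,153/53,473 = 5.90%.
After the change, unemployed and labor force both fall by 1,194 → E = 50,320, U = 1,959, labor force = 52,279.
New unemployment rate = 1,959 / 52,279 = 3.75%.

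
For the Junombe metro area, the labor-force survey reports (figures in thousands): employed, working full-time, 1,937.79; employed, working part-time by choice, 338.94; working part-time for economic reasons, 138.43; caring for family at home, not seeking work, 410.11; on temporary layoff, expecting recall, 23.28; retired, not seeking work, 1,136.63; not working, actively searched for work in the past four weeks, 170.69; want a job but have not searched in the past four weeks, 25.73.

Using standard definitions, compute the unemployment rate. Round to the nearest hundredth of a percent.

Unemployment rate ≈ 7.43%.

Employed = 1,937.79 + 338.94 + 138.43 = 2,415.16 thousand (anyone who worked, including part-time for economic reasons, counts as employed).
Unemployed = 23.28 + 170.69 = 193.97 thousand (jobless and actively searching, or on temporary layoff).
Labor force = 2,415.16 + 193.97 = 2,609.13 thousand.
Unemployment rate = 193.97 / 2,609.13 = 7.43%.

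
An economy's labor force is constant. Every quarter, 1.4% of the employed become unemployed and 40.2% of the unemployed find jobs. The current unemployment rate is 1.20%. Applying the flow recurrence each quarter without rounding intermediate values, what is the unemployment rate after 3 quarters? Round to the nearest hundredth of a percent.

With a fixed labor force, u_{t+1} = u_t + s·(1−u_t) − f·u_t = u_t·(1−s−f) + s.
Here 1−s−f = 0.584 and s = 0.014.
u_1 = 0.012000 × 0.584 + 0.014 = 0.021008.
u_2 = 0.021008 × 0.584 + 0.014 = 0.026269.
u_3 = 0.026269 × 0.584 + 0.014 = 0.029341.

Unemployment rate after three quarters ≈ 2.93%.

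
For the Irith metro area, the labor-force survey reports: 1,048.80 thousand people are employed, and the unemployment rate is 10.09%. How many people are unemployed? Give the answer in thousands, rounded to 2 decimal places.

Let U be the number unemployed. The labor force is E + U, and U/(E+U) = 0.1009.
So U = 0.1009 × 1,048.80 / (1 − 0.1009) = 105.8239 / 0.8991 ≈ 117.70 thousand.

About 117.70 thousand are unemployed.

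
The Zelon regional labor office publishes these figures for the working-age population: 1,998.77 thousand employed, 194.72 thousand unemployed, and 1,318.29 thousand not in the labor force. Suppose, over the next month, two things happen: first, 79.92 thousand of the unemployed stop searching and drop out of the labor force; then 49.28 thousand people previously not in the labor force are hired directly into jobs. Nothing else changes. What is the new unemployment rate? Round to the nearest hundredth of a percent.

New unemployment rate ≈ 5.31%.

Initially, labor force = 1,998.77 + 194.72 = 2,193.49 thousand, so u = 194.72/2,193.49 = 8.88%.
After the first change, unemployed and labor force both fall by 79.92 → E = 1,998.77, U = 114.80, labor force = 2,113.57 thousand.
After the second change, employed and labor force both rise by 49.28; unemployed unchanged → E = 2,048.05, U = 114.80, labor force = 2,162.85 thousand.
New unemployment rate = 114.80 / 2,162.85 = 5.31%.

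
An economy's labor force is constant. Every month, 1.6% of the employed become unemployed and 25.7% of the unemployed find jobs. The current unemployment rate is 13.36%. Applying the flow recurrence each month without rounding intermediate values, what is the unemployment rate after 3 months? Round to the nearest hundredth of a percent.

With a fixed labor force, u_{t+1} = u_t + s·(1−u_t) − f·u_t = u_t·(1−s−f) + s.
Here 1−s−f = 0.727 and s = 0.016.
u_1 = 0.133600 × 0.727 + 0.016 = 0.113127.
u_2 = 0.113127 × 0.727 + 0.016 = 0.098243.
u_3 = 0.098243 × 0.727 + 0.016 = 0.087423.

Unemployment rate after three months ≈ 8.74%.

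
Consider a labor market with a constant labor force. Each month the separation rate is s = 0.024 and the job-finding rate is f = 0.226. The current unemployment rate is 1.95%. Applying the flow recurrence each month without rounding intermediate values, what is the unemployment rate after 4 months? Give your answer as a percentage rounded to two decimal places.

With a fixed labor force, u_{t+1} = u_t + s·(1−u_t) − f·u_t = u_t·(1−s−f) + s.
Here 1−s−f = 0.750 and s = 0.024.
u_1 = 0.019500 × 0.750 + 0.024 = 0.038625.
u_2 = 0.038625 × 0.750 + 0.024 = 0.052969.
u_3 = 0.052969 × 0.750 + 0.024 = 0.063727.
u_4 = 0.063727 × 0.750 + 0.024 = 0.071795.

Unemployment rate after four months ≈ 7.18%.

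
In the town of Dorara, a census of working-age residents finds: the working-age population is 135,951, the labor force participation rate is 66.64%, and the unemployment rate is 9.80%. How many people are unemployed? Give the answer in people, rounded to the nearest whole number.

Labor force = 0.6664 × 135,951 = 90,598.
Unemployed = 0.0980 × 90,598 ≈ 8,879.

About 8,879 are unemployed.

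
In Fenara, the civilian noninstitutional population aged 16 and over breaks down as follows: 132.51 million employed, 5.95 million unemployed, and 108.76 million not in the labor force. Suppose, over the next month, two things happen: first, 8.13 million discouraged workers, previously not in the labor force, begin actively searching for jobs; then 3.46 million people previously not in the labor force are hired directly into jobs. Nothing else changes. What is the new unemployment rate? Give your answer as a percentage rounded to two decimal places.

New unemployment rate ≈ 9.38%.

Initially, labor force = 132.51 + 5.95 = 138.46 million, so u = 5.95/138.46 = 4.30%.
After the first change, unemployed and labor force both rise by 8.13 → E = 132.51, U = 14.08, labor force = 146.59 million.
After the second change, employed and labor force both rise by 3.46; unemployed unchanged → E = 135.97, U = 14.08, labor force = 150.05 million.
New unemployment rate = 14.08 / 150.05 = 9.38%.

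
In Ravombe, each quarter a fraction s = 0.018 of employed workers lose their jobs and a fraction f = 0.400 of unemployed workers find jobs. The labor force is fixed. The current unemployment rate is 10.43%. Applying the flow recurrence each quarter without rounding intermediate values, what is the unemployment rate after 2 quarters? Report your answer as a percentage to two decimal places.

With a fixed labor force, u_{t+1} = u_t + s·(1−u_t) − f·u_t = u_t·(1−s−f) + s.
Here 1−s−f = 0.582 and s = 0.018.
u_1 = 0.104300 × 0.582 + 0.018 = 0.078703.
u_2 = 0.078703 × 0.582 + 0.018 = 0.063805.

Unemployment rate after two quarters ≈ 6.38%.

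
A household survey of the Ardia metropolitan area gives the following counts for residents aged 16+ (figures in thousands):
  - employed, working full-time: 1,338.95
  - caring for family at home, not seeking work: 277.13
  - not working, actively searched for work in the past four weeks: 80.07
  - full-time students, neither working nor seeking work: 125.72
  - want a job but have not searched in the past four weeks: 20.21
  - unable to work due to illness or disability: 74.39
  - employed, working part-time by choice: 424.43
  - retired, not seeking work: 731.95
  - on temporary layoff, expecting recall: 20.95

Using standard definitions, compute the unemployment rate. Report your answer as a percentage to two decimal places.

Employed = 1,338.95 + 424.43 = 1,763.38 thousand.
Unemployed = 80.07 + 20.95 = 101.02 thousand (jobless and actively searching, or on temporary layoff).
Labor force = 1,763.38 + 101.02 = 1,864.40 thousand.
Unemployment rate = 101.02 / 1,864.40 = 5.42%.

Unemployment rate ≈ 5.42%.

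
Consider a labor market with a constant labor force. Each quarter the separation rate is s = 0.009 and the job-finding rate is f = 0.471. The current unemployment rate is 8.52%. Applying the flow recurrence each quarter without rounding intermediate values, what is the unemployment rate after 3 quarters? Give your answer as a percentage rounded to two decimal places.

Unemployment rate after three quarters ≈ 2.81%.

With a fixed labor force, u_{t+1} = u_t + s·(1−u_t) − f·u_t = u_t·(1−s−f) + s.
Here 1−s−f = 0.520 and s = 0.009.
u_1 = 0.085200 × 0.520 + 0.009 = 0.053304.
u_2 = 0.053304 × 0.520 + 0.009 = 0.036718.
u_3 = 0.036718 × 0.520 + 0.009 = 0.028093.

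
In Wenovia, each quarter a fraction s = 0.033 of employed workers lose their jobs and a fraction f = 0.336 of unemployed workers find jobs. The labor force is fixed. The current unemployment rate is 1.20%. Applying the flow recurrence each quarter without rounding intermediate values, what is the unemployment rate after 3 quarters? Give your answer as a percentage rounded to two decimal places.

With a fixed labor force, u_{t+1} = u_t + s·(1−u_t) − f·u_t = u_t·(1−s−f) + s.
Here 1−s−f = 0.631 and s = 0.033.
u_1 = 0.012000 × 0.631 + 0.033 = 0.040572.
u_2 = 0.040572 × 0.631 + 0.033 = 0.058601.
u_3 = 0.058601 × 0.631 + 0.033 = 0.069977.

Unemployment rate after three quarters ≈ 7.00%.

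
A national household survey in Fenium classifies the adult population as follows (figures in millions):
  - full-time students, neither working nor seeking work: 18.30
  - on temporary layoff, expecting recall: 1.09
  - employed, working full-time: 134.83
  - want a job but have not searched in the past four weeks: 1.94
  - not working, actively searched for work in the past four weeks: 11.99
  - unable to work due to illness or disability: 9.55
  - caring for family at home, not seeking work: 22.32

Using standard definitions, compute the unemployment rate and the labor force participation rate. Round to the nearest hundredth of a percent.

Employed = 134.83 million.
Unemployed = 1.09 + 11.99 = 13.08 million (jobless and actively searching, or on temporary layoff).
Labor force = 134.83 + 13.08 = 147.91 million.
Not in labor force = 18.30 + 1.94 + 9.55 + 22.32 = 52.11 million (those not working and not actively searching are outside the labor force — including those who want a job but have given up searching).
Civilian working-age population = 147.91 + 52.11 = 200.02 million.
Unemployment rate = 13.08 / 147.91 = 8.84%.
Labor force participation rate = 147.91 / 200.02 = 73.95%.

Unemployment rate ≈ 8.84%; labor force participation rate ≈ 73.95%.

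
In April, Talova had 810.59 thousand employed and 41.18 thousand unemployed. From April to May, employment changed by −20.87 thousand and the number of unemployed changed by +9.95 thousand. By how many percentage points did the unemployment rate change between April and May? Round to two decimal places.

The unemployment rate changed by +1.25 percentage points.

April: labor force = 810.59 + 41.18 = 851.77; u = 41.18/851.77 = 4.83%.
May: labor force = 789.72 + 51.13 = 840.85; u = 51.13/840.85 = 6.08%.
Change = 6.08% − 4.83% = +1.25 pp.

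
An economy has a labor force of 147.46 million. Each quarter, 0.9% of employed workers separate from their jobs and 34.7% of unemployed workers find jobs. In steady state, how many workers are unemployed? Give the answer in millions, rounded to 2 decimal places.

Steady-state unemployment rate u* = s/(s+f) = 0.9/(0.9+34.7) = 0.025281.
Unemployed = u* × labor force = 0.025281 × 147.46 ≈ 3.73 million.

About 3.73 million are unemployed in steady state.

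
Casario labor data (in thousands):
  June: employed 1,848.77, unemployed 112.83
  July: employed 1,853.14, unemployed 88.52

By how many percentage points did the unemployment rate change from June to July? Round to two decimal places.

The unemployment rate changed by −1.19 percentage points.

June: labor force = 1,848.77 + 112.83 = 1,961.60; u = 112.83/1,961.60 = 5.75%.
July: labor force = 1,853.14 + 88.52 = 1,941.66; u = 88.52/1,941.66 = 4.56%.
Change = 4.56% − 5.75% = −1.19 pp.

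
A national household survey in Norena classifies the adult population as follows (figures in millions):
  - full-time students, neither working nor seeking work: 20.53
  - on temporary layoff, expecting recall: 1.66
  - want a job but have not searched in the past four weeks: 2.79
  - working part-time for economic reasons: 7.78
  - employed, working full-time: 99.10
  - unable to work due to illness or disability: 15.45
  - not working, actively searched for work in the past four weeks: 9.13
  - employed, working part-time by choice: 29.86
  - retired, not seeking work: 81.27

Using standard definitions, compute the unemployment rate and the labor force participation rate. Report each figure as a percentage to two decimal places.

Employed = 7.78 + 99.10 + 29.86 = 136.74 million (anyone who worked, including part-time for economic reasons, counts as employed).
Unemployed = 1.66 + 9.13 = 10.79 million (jobless and actively searching, or on temporary layoff).
Labor force = 136.74 + 10.79 = 147.53 million.
Not in labor force = 20.53 + 2.79 + 15.45 + 81.27 = 120.04 million (those not working and not actively searching are outside the labor force — including those who want a job but have given up searching).
Civilian working-age population = 147.53 + 120.04 = 267.57 million.
Unemployment rate = 10.79 / 147.53 = 7.31%.
Labor force participation rate = 147.53 / 267.57 = 55.14%.

Unemployment rate ≈ 7.31%; labor force participation rate ≈ 55.14%.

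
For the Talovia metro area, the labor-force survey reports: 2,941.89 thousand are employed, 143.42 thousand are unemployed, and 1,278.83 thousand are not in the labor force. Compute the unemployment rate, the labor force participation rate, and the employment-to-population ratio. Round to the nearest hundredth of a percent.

Labor force = employed + unemployed = 2,941.89 + 143.42 = 3,085.31 thousand.
Working-age population = 3,085.31 + 1,278.83 = 4,364.14 thousand.
Unemployment rate = 143.42 / 3,085.31 = 4.65%.
Labor force participation rate = 3,085.31 / 4,364.14 = 70.70%.
Employment-population ratio = 2,941.89 / 4,364.14 = 67.41%.

Unemployment rate ≈ 4.65%; labor force participation rate ≈ 70.70%; employment-population ratio ≈ 67.41%.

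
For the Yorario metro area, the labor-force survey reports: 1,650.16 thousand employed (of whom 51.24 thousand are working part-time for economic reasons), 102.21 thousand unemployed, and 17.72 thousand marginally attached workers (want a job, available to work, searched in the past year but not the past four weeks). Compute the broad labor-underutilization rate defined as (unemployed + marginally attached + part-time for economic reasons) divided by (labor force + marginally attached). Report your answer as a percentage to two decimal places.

Labor force = 1,650.16 + 102.21 = 1,752.37 thousand.
Numerator = 102.21 + 17.72 + 51.24 = 171.17 thousand.
Denominator = 1,752.37 + 17.72 = 1,770.09 thousand.
Broad rate = 171.17 / 1,770.09 = 9.67%.

Broad underutilization rate ≈ 9.67%.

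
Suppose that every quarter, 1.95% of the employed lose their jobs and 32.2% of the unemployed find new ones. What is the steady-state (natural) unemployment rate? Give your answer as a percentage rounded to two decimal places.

Steady-state unemployment rate ≈ 5.71%.

At steady state the flows balance: s·E = f·U, so U/(E+U) = s/(s+f).
u* = 1.95 / (1.95 + 32.2) = 1.95 / 34.15 = 5.71%.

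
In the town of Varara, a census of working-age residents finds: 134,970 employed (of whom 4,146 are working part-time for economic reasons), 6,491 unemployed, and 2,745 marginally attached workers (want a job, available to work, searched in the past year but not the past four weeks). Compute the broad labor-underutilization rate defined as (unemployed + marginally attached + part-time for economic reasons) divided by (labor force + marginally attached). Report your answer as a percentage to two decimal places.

Labor force = 134,970 + 6,491 = 141,461.
Numerator = 6,491 + 2,745 + 4,146 = 13,382.
Denominator = 141,461 + 2,745 = 144,206.
Broad rate = 13,382 / 144,206 = 9.28%.

Broad underutilization rate ≈ 9.28%.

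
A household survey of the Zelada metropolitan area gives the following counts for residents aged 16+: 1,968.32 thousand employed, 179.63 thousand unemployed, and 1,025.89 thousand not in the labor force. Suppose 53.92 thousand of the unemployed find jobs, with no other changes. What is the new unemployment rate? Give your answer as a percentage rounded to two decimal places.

New unemployment rate ≈ 5.85%.

Initially, labor force = 1,968.32 + 179.63 = 2,147.95 thousand, so u = 179.63/2,147.95 = 8.36%.
After the change, unemployed falls and employed rises by 53.92; labor force unchanged → E = 2,022.24, U = 125.71, labor force = 2,147.95 thousand.
New unemployment rate = 125.71 / 2,147.95 = 5.85%.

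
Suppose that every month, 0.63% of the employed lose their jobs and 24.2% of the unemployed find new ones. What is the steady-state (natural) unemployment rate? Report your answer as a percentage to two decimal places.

At steady state the flows balance: s·E = f·U, so U/(E+U) = s/(s+f).
u* = 0.63 / (0.63 + 24.2) = 0.63 / 24.83 = 2.54%.

Steady-state unemployment rate ≈ 2.54%.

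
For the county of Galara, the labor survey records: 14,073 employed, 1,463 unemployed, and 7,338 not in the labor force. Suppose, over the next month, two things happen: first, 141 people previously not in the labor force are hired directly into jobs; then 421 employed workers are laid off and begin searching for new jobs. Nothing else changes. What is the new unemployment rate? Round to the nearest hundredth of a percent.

Initially, labor force = 14,073 + 1,463 = 15,536, so u = 1,463/15,536 = 9.42%.
After the first change, employed and labor force both rise by 141; unemployed unchanged → E = 14,214, U = 1,463, labor force = 15,677.
After the second change, employed falls and unemployed rises by 421; labor force unchanged → E = 13,793, U = 1,884, labor force = 15,677.
New unemployment rate = 1,884 / 15,677 = 12.02%.

New unemployment rate ≈ 12.02%.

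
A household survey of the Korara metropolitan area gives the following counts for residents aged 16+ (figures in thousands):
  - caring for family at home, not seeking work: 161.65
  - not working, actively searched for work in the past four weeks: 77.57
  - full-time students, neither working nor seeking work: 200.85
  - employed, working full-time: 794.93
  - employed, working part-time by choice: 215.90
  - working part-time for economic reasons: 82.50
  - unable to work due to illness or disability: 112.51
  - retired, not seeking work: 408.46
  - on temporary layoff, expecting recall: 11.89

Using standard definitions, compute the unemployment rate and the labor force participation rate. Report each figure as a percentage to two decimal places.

Employed = 794.93 + 215.90 + 82.50 = 1,093.33 thousand (anyone who worked, including part-time for economic reasons, counts as employed).
Unemployed = 77.57 + 11.89 = 89.46 thousand (jobless and actively searching, or on temporary layoff).
Labor force = 1,093.33 + 89.46 = 1,182.79 thousand.
Not in labor force = 161.65 + 200.85 + 112.51 + 408.46 = 883.47 thousand (those not working and not actively searching are outside the labor force).
Civilian working-age population = 1,182.79 + 883.47 = 2,066.26 thousand.
Unemployment rate = 89.46 / 1,182.79 = 7.56%.
Labor force participation rate = 1,182.79 / 2,066.26 = 57.24%.

Unemployment rate ≈ 7.56%; labor force participation rate ≈ 57.24%.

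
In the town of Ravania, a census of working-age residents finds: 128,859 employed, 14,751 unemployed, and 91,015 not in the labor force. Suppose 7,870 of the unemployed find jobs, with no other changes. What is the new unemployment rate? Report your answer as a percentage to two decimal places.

New unemployment rate ≈ 4.79%.

Initially, labor force = 128,859 + 14,751 = 143,610, so u = 14,751/143,610 = 10.27%.
After the change, unemployed falls and employed rises by 7,870; labor force unchanged → E = 136,729, U = 6,881, labor force = 143,610.
New unemployment rate = 6,881 / 143,610 = 4.79%.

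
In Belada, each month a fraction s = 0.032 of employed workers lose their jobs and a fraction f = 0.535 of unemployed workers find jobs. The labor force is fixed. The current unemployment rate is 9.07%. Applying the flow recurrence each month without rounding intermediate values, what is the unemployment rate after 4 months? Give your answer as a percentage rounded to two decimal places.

With a fixed labor force, u_{t+1} = u_t + s·(1−u_t) − f·u_t = u_t·(1−s−f) + s.
Here 1−s−f = 0.433 and s = 0.032.
u_1 = 0.090700 × 0.433 + 0.032 = 0.071273.
u_2 = 0.071273 × 0.433 + 0.032 = 0.062861.
u_3 = 0.062861 × 0.433 + 0.032 = 0.059219.
u_4 = 0.059219 × 0.433 + 0.032 = 0.057642.

Unemployment rate after four months ≈ 5.76%.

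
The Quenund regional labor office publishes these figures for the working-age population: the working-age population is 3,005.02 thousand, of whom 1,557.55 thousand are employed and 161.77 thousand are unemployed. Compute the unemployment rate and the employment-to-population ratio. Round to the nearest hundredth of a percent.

Labor force = employed + unemployed = 1,557.55 + 161.77 = 1,719.32 thousand.
Unemployment rate = 161.77 / 1,719.32 = 9.41%.
Employment-population ratio = 1,557.55 / 3,005.02 = 51.83%.

Unemployment rate ≈ 9.41%; employment-population ratio ≈ 51.83%.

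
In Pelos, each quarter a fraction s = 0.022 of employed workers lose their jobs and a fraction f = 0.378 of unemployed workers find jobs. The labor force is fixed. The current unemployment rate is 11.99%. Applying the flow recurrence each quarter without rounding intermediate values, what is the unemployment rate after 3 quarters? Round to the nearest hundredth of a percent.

With a fixed labor force, u_{t+1} = u_t + s·(1−u_t) − f·u_t = u_t·(1−s−f) + s.
Here 1−s−f = 0.600 and s = 0.022.
u_1 = 0.119900 × 0.600 + 0.022 = 0.093940.
u_2 = 0.093940 × 0.600 + 0.022 = 0.078364.
u_3 = 0.078364 × 0.600 + 0.022 = 0.069018.

Unemployment rate after three quarters ≈ 6.90%.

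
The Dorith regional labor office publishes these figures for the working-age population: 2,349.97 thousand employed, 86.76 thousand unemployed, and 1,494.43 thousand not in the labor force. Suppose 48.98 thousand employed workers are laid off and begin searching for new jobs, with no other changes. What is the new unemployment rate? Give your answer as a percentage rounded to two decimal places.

New unemployment rate ≈ 5.57%.

Initially, labor force = 2,349.97 + 86.76 = 2,436.73 thousand, so u = 86.76/2,436.73 = 3.56%.
After the change, employed falls and unemployed rises by 48.98; labor force unchanged → E = 2,300.99, U = 135.74, labor force = 2,436.73 thousand.
New unemployment rate = 135.74 / 2,436.73 = 5.57%.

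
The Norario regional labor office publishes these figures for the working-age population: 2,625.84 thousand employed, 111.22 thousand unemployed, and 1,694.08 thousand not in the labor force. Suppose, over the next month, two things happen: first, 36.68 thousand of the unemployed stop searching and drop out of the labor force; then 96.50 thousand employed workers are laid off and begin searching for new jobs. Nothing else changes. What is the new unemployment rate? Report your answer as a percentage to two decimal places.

New unemployment rate ≈ 6.33%.

Initially, labor force = 2,625.84 + 111.22 = 2,737.06 thousand, so u = 111.22/2,737.06 = 4.06%.
After the first change, unemployed and labor force both fall by 36.68 → E = 2,625.84, U = 74.54, labor force = 2,700.38 thousand.
After the second change, employed falls and unemployed rises by 96.50; labor force unchanged → E = 2,529.34, U = 171.04, labor force = 2,700.38 thousand.
New unemployment rate = 171.04 / 2,700.38 = 6.33%.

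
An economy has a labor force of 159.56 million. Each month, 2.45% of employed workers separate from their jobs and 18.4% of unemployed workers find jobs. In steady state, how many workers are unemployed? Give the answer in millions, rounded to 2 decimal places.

Steady-state unemployment rate u* = s/(s+f) = 2.45/(2.45+18.4) = 0.117506.
Unemployed = u* × labor force = 0.117506 × 159.56 ≈ 18.75 million.

About 18.75 million are unemployed in steady state.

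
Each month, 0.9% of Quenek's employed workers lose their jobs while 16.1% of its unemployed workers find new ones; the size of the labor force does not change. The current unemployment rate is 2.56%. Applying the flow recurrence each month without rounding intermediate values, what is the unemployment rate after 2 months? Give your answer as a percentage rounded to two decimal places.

Unemployment rate after two months ≈ 3.41%.

With a fixed labor force, u_{t+1} = u_t + s·(1−u_t) − f·u_t = u_t·(1−s−f) + s.
Here 1−s−f = 0.830 and s = 0.009.
u_1 = 0.025600 × 0.830 + 0.009 = 0.030248.
u_2 = 0.030248 × 0.830 + 0.009 = 0.034106.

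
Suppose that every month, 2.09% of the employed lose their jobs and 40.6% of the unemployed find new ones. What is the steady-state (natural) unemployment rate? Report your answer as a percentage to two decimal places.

At steady state the flows balance: s·E = f·U, so U/(E+U) = s/(s+f).
u* = 2.09 / (2.09 + 40.6) = 2.09 / 42.69 = 4.90%.

Steady-state unemployment rate ≈ 4.90%.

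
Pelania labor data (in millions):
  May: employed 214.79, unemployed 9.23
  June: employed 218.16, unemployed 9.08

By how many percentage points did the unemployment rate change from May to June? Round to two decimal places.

The unemployment rate changed by −0.12 percentage points.

May: labor force = 214.79 + 9.23 = 224.02; u = 9.23/224.02 = 4.12%.
June: labor force = 218.16 + 9.08 = 227.24; u = 9.08/227.24 = 4.00%.
Change = 4.00% − 4.12% = −0.12 pp.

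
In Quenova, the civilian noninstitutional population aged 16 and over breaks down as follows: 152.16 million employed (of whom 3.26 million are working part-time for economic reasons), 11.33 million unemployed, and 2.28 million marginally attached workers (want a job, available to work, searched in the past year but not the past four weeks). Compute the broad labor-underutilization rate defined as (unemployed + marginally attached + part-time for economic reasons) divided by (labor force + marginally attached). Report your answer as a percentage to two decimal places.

Labor force = 152.16 + 11.33 = 163.49 million.
Numerator = 11.33 + 2.28 + 3.26 = 16.87 million.
Denominator = 163.49 + 2.28 = 165.77 million.
Broad rate = 16.87 / 165.77 = 10.18%.

Broad underutilization rate ≈ 10.18%.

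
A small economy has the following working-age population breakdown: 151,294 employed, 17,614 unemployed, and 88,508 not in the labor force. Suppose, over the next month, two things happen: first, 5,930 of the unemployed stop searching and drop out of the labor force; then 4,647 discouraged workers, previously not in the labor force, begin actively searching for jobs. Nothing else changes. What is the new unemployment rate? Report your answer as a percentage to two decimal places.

New unemployment rate ≈ 9.74%.

Initially, labor force = 151,294 + 17,614 = 168,908, so u = 17,614/168,908 = 10.43%.
After the first change, unemployed and labor force both fall by 5,930 → E = 151,294, U = 11,684, labor force = 162,978.
After the second change, unemployed and labor force both rise by 4,647 → E = 151,294, U = 16,331, labor force = 167,625.
New unemployment rate = 16,331 / 167,625 = 9.74%.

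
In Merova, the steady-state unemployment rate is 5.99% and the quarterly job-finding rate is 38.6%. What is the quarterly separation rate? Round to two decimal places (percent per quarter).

From u* = s/(s+f): s = u·f/(1−u).
s = 0.0599 × 38.6 / (1 − 0.0599) = 2.3121 / 0.9401 ≈ 2.46% per quarter.

Separation rate ≈ 2.46% per quarter.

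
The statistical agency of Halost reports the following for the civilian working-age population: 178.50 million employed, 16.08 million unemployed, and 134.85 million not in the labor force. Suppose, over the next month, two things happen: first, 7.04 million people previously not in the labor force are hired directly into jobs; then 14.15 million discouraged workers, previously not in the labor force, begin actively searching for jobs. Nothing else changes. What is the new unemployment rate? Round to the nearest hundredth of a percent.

Initially, labor force = 178.50 + 16.08 = 194.58 million, so u = 16.08/194.58 = 8.26%.
After the first change, employed and labor force both rise by 7.04; unemployed unchanged → E = 185.54, U = 16.08, labor force = 201.62 million.
After the second change, unemployed and labor force both rise by 14.15 → E = 185.54, U = 30.23, labor force = 215.77 million.
New unemployment rate = 30.23 / 215.77 = 14.01%.

New unemployment rate ≈ 14.01%.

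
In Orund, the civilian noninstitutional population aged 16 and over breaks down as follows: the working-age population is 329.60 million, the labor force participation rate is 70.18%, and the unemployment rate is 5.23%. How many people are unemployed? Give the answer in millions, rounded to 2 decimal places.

Labor force = 0.7018 × 329.60 = 231.31 million.
Unemployed = 0.0523 × 231.31 ≈ 12.10 million.

About 12.10 million are unemployed.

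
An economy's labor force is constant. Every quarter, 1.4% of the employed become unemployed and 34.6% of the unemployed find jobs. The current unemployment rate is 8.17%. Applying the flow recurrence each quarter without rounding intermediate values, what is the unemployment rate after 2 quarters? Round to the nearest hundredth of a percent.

With a fixed labor force, u_{t+1} = u_t + s·(1−u_t) − f·u_t = u_t·(1−s−f) + s.
Here 1−s−f = 0.640 and s = 0.014.
u_1 = 0.081700 × 0.640 + 0.014 = 0.066288.
u_2 = 0.066288 × 0.640 + 0.014 = 0.056424.

Unemployment rate after two quarters ≈ 5.64%.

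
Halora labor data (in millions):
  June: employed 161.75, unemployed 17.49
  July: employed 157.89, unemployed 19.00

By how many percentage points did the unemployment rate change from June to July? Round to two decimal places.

The unemployment rate changed by +0.98 percentage points.

June: labor force = 161.75 + 17.49 = 179.24; u = 17.49/179.24 = 9.76%.
July: labor force = 157.89 + 19.00 = 176.89; u = 19.00/176.89 = 10.74%.
Change = 10.74% − 9.76% = +0.98 pp.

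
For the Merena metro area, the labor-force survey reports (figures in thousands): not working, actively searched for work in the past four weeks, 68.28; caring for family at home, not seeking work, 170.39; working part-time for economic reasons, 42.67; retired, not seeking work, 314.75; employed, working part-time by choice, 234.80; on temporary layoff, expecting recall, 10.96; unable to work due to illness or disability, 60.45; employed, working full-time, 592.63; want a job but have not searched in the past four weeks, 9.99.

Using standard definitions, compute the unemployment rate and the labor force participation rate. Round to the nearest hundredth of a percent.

Employed = 42.67 + 234.80 + 592.63 = 870.10 thousand (anyone who worked, including part-time for economic reasons, counts as employed).
Unemployed = 68.28 + 10.96 = 79.24 thousand (jobless and actively searching, or on temporary layoff).
Labor force = 870.10 + 79.24 = 949.34 thousand.
Not in labor force = 170.39 + 314.75 + 60.45 + 9.99 = 555.58 thousand (those not working and not actively searching are outside the labor force — including those who want a job but have given up searching).
Civilian working-age population = 949.34 + 555.58 = 1,504.92 thousand.
Unemployment rate = 79.24 / 949.34 = 8.35%.
Labor force participation rate = 949.34 / 1,504.92 = 63.08%.

Unemployment rate ≈ 8.35%; labor force participation rate ≈ 63.08%.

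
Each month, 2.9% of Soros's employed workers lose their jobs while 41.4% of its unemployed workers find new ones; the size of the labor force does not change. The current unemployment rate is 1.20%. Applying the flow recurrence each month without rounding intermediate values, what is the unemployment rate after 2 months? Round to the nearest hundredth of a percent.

Unemployment rate after two months ≈ 4.89%.

With a fixed labor force, u_{t+1} = u_t + s·(1−u_t) − f·u_t = u_t·(1−s−f) + s.
Here 1−s−f = 0.557 and s = 0.029.
u_1 = 0.012000 × 0.557 + 0.029 = 0.035684.
u_2 = 0.035684 × 0.557 + 0.029 = 0.048876.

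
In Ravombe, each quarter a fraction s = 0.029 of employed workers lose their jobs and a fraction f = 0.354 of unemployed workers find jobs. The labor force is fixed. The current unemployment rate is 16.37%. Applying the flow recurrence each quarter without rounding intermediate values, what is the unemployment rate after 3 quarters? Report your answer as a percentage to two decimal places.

With a fixed labor force, u_{t+1} = u_t + s·(1−u_t) − f·u_t = u_t·(1−s−f) + s.
Here 1−s−f = 0.617 and s = 0.029.
u_1 = 0.163700 × 0.617 + 0.029 = 0.130003.
u_2 = 0.130003 × 0.617 + 0.029 = 0.109212.
u_3 = 0.109212 × 0.617 + 0.029 = 0.096384.

Unemployment rate after three quarters ≈ 9.64%.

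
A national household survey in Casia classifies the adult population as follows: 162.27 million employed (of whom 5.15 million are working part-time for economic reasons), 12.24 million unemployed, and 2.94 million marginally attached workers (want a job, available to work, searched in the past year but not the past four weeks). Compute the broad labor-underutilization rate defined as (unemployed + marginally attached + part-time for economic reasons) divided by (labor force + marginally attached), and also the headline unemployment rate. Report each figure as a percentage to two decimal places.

Broad underutilization rate ≈ 11.46%; headline unemployment rate ≈ 7.01%.

Labor force = 162.27 + 12.24 = 174.51 million.
Numerator = 12.24 + 2.94 + 5.15 = 20.33 million.
Denominator = 174.51 + 2.94 = 177.45 million.
Broad rate = 20.33 / 177.45 = 11.46%.
Headline unemployment rate = 12.24 / 174.51 = 7.01%.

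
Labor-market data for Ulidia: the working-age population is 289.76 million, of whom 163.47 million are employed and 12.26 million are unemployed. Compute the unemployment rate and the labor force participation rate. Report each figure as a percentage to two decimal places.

Unemployment rate ≈ 6.98%; labor force participation rate ≈ 60.65%.

Labor force = employed + unemployed = 163.47 + 12.26 = 175.73 million.
Unemployment rate = 12.26 / 175.73 = 6.98%.
Labor force participation rate = 175.73 / 289.76 = 60.65%.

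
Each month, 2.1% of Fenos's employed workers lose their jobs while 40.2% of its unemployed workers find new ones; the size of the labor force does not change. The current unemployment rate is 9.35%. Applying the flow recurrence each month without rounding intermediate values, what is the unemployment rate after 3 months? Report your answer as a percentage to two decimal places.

Unemployment rate after three months ≈ 5.81%.

With a fixed labor force, u_{t+1} = u_t + s·(1−u_t) − f·u_t = u_t·(1−s−f) + s.
Here 1−s−f = 0.577 and s = 0.021.
u_1 = 0.093500 × 0.577 + 0.021 = 0.074950.
u_2 = 0.074950 × 0.577 + 0.021 = 0.064246.
u_3 = 0.064246 × 0.577 + 0.021 = 0.058070.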